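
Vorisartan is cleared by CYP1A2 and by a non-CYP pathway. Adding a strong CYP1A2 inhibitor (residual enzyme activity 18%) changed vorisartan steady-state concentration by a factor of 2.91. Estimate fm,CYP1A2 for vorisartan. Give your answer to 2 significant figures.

CL'/CL = 1 / 2.91 = 0.3436
0.18·fm + (1 − fm) = 0.3436
fm = (0.3436 − 1) / (0.18 − 1) = 0.80

0.80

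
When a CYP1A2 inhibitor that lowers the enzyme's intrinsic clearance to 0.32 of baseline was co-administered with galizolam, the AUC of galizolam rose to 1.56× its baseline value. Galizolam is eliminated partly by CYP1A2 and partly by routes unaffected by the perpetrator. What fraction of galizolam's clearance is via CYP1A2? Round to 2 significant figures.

0.53

CL'/CL = 1 / 1.56 = 0.641
0.32·fm + (1 − fm) = 0.641
fm = (0.641 − 1) / (0.32 − 1) = 0.53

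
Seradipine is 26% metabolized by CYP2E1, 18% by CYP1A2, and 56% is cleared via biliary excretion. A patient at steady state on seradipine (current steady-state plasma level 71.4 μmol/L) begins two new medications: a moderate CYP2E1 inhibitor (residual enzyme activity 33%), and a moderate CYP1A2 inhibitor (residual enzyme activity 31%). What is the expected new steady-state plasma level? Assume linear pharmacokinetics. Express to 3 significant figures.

102 μmol/L

The CYP2E1 pathway (26% of clearance) is reduced to 0.33× activity: 0.26 × 0.33 = 0.0858.
The CYP1A2 pathway (18% of clearance) falls to 0.31× activity: 0.18 × 0.31 = 0.0558.
Non-CYP routes (56%) are unchanged.
New clearance relative to baseline: 0.0858 + 0.0558 + 0.56 = 0.7016.
Dividing the baseline by the relative clearance: 71.4 / 0.7016 = 102 μmol/L.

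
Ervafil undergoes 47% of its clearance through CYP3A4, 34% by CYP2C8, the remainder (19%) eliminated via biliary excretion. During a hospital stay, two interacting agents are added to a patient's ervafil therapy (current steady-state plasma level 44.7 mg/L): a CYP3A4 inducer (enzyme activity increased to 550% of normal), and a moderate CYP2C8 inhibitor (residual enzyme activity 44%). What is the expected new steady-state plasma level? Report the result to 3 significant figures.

The CYP3A4 pathway (47% of clearance) rises to 5.5× activity: 0.47 × 5.5 = 2.585.
The CYP2C8 pathway (34% of clearance) falls to 0.44× activity: 0.34 × 0.44 = 0.1496.
The remaining 19% of clearance is unaffected.
CL_new/CL_old = 2.585 + 0.1496 + 0.19 = 2.9246.
Dividing the baseline by the relative clearance: 44.7 / 2.9246 = 15.3 mg/L.

15.3 mg/L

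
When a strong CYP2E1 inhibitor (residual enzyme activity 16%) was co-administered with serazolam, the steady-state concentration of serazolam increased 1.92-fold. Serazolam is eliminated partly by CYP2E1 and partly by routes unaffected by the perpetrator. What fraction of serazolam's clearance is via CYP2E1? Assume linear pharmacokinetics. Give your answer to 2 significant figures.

0.57

Let fm be the CYP2E1 fraction. New clearance relative to baseline = fm × 0.16 + (1 − fm).
Steady-state concentration ratio = 1 / (new CL fraction), so new CL fraction = 1 / 1.92 = 0.5208.
fm × 0.16 + 1 − fm = 0.5208  ⇒  fm × (0.16 − 1) = −0.4792  ⇒  fm = 0.57.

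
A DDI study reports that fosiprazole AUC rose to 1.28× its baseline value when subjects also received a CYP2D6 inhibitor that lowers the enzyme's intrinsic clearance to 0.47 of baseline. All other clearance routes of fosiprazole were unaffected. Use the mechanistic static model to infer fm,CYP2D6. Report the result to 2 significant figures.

0.41

CL'/CL = 1 / 1.28 = 0.7812
0.47·fm + (1 − fm) = 0.7812
fm = (0.7812 − 1) / (0.47 − 1) = 0.41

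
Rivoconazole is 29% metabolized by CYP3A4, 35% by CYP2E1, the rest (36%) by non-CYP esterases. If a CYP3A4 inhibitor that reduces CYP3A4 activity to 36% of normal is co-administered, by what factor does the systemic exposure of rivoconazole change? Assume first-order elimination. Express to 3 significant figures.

CYP3A4: 0.29 × 0.36 = 0.1044
CYP2E1: 0.35 (unchanged)
Other: 0.36 (unchanged)
Relative clearance = 0.1044 + 0.35 + 0.36 = 0.8144.
Systemic exposure is inversely proportional to clearance, so the fold-change is 1 / 0.8144 = 1.23.

1.23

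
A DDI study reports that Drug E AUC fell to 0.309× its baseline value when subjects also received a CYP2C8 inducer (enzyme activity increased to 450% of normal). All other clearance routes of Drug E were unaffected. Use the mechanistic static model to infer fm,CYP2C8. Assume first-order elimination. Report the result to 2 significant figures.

CL'/CL = 1 / 0.309 = 3.236
4.5·fm + (1 − fm) = 3.236
fm = (3.236 − 1) / (4.5 − 1) = 0.64

0.64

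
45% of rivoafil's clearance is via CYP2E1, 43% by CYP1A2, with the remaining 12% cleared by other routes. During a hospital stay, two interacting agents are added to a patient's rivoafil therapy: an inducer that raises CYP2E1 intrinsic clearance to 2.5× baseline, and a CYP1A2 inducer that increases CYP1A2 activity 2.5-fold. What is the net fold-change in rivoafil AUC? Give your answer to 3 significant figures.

CYP2E1: 0.45 × 2.5 = 1.125
CYP1A2: 0.43 × 2.5 = 1.075
Other: 0.12 (unchanged)
CL_new/CL_old = 1.125 + 1.075 + 0.12 = 2.32.
AUC ∝ 1/CL: fold-change = 1 / 2.32 = 0.431.

0.431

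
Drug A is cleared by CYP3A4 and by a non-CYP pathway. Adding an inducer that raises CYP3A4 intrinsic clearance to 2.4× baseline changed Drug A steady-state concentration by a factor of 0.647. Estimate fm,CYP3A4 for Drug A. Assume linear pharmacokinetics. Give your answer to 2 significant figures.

Let x = fm,CYP3A4. Because steady-state concentration ∝ 1/CL, relative clearance rose to 1/0.647 = 1.546.
Setting x·2.4 + (1 − x) = 1.546 and solving: x = (1.546 − 1)/(2.4 − 1) = 0.39.

0.39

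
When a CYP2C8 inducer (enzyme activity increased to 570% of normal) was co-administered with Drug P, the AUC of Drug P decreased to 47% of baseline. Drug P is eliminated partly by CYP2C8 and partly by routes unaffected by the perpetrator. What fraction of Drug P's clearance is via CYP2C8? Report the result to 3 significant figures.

0.240

Write x for the fraction cleared via CYP2C8. The observed AUC change means clearance rose to 1/0.470 = 2.128 of baseline.
Setting x·5.7 + (1 − x) = 2.128 and solving: x = (2.128 − 1)/(5.7 − 1) = 0.240.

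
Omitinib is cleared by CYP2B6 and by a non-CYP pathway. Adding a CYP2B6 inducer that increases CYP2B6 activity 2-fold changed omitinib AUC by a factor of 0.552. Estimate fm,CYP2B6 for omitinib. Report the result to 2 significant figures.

0.81

Let fm be the CYP2B6 fraction. New clearance relative to baseline = fm × 2 + (1 − fm).
AUC ratio = 1 / (new CL fraction), so new CL fraction = 1 / 0.552 = 1.812.
fm × 2 + 1 − fm = 1.812  ⇒  fm × (2 − 1) = 0.8116  ⇒  fm = 0.81.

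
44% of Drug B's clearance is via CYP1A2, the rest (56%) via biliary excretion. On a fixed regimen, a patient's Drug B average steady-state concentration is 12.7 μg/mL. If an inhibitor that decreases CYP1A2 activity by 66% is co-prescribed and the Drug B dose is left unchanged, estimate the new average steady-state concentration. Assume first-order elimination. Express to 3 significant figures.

CYP1A2: 0.44 × 0.34 = 0.1496
Other: 0.56 (unchanged)
New clearance relative to baseline: 0.1496 + 0.56 = 0.7096.
New average steady-state concentration = baseline ÷ relative clearance = 12.7 / 0.7096 = 17.9 μg/mL.

17.9 μg/mL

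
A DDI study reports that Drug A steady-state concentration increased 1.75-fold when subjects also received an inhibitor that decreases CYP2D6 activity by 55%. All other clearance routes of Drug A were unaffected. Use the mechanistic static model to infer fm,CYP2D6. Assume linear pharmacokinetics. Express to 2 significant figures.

Write x for the fraction cleared via CYP2D6. The observed steady-state concentration change means clearance fell to 1/1.75 = 0.5714 of baseline.
Only the CYP2D6 route changed, so 0.5714 = x·0.45 + (1 − x), giving x = 0.78.

0.78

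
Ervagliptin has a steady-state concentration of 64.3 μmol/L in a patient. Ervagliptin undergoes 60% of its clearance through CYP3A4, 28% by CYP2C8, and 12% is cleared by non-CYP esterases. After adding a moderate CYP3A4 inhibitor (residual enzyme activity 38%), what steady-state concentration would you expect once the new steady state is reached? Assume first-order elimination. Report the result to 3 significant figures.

102 μmol/L

The CYP3A4 pathway (60% of clearance) is reduced to 0.38× activity: 0.6 × 0.38 = 0.228.
CYP2C8 (28%) and the residual 12% are unaffected.
CL_new/CL_old = 0.228 + 0.28 + 0.12 = 0.628.
New steady-state concentration = baseline ÷ relative clearance = 64.3 / 0.628 = 102 μmol/L.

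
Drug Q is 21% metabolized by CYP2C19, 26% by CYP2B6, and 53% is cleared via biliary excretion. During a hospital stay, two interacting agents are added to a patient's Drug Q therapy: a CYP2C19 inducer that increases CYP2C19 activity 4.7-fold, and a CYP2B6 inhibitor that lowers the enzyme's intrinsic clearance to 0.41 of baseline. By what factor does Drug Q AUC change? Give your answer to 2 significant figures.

The CYP2C19 pathway (21% of clearance) increases to 4.7× activity: 0.21 × 4.7 = 0.987.
The CYP2B6 pathway (26% of clearance) falls to 0.41× activity: 0.26 × 0.41 = 0.1066.
Non-CYP routes (53%) are unchanged.
CL_new/CL_old = 0.987 + 0.1066 + 0.53 = 1.6236.
AUC ∝ 1/CL: fold-change = 1 / 1.6236 = 0.62.

0.62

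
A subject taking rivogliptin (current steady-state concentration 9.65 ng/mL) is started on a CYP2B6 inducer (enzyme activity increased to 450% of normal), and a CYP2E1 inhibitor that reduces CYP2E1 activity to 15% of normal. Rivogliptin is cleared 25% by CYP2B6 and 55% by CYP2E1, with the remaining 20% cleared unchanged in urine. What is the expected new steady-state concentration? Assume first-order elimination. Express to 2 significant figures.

CYP2B6: 0.25 × 4.5 = 1.125
CYP2E1: 0.55 × 0.15 = 0.0825
Other: 0.2 (unchanged)
New clearance relative to baseline: 1.125 + 0.0825 + 0.2 = 1.4075.
Steady-state concentration ∝ 1/CL: new value = 9.65 / 1.4075 = 6.9 ng/mL.

6.9 ng/mL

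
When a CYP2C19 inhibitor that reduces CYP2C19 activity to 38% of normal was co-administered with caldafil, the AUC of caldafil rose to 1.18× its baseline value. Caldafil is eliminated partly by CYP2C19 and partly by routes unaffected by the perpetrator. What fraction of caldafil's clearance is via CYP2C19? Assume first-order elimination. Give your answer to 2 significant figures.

CL'/CL = 1 / 1.18 = 0.8475
0.38·fm + (1 − fm) = 0.8475
fm = (0.8475 − 1) / (0.38 − 1) = 0.25

0.25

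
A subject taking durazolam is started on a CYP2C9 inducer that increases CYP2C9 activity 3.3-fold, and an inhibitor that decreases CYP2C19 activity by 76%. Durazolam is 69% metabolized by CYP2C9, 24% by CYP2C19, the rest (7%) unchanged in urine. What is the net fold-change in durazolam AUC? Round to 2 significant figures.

The CYP2C9 pathway (69% of clearance) increases to 3.3× activity: 0.69 × 3.3 = 2.277.
The CYP2C19 pathway (24% of clearance) drops to 0.24× activity: 0.24 × 0.24 = 0.0576.
The remaining 7% of clearance is unaffected.
New clearance relative to baseline: 2.277 + 0.0576 + 0.07 = 2.4046.
Net AUC ratio = 1 / 2.4046 = 0.42.

0.42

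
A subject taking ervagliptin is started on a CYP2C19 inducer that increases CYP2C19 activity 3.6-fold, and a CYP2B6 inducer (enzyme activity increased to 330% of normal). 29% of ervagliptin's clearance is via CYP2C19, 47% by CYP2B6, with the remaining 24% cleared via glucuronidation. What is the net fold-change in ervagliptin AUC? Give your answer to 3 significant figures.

0.353

The CYP2C19 pathway (29% of clearance) is boosted to 3.6× activity: 0.29 × 3.6 = 1.044.
The CYP2B6 pathway (47% of clearance) is boosted to 3.3× activity: 0.47 × 3.3 = 1.551.
The remaining 24% of clearance is unaffected.
Relative clearance = 1.044 + 1.551 + 0.24 = 2.835.
Because AUC varies inversely with clearance, the combined effect is 1 / 2.835 = 0.353.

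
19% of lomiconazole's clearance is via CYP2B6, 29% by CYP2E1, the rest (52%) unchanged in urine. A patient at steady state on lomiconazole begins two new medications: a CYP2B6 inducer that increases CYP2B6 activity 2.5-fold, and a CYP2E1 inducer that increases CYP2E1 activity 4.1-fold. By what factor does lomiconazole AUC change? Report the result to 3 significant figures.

0.458

CYP2B6: 0.19 × 2.5 = 0.475
CYP2E1: 0.29 × 4.1 = 1.189
Other: 0.52 (unchanged)
Relative clearance = 0.475 + 1.189 + 0.52 = 2.184.
Net AUC ratio = 1 / 2.184 = 0.458.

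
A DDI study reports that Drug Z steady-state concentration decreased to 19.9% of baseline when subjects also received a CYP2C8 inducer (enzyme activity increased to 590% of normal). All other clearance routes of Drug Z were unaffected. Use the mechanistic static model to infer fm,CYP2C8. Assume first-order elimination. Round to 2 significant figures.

0.82

CL'/CL = 1 / 0.199 = 5.025
5.9·fm + (1 − fm) = 5.025
fm = (5.025 − 1) / (5.9 − 1) = 0.82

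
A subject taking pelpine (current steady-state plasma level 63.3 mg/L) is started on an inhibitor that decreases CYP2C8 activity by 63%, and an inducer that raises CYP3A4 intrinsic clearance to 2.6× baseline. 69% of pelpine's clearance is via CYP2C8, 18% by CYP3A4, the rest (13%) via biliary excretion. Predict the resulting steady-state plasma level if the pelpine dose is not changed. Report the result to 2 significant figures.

CYP2C8: 0.69 × 0.37 = 0.2553
CYP3A4: 0.18 × 2.6 = 0.468
Other: 0.13 (unchanged)
New clearance relative to baseline: 0.2553 + 0.468 + 0.13 = 0.8533.
New steady-state plasma level = 63.3 / 0.8533 = 74 mg/L (concentration scales inversely with clearance).

74 mg/L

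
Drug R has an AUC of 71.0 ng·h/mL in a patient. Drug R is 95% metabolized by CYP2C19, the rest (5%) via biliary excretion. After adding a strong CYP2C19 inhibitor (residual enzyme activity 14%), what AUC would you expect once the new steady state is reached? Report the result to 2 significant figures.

3.9 × 10² ng·h/mL

CYP2C19: 0.95 × 0.14 = 0.133
Other: 0.05 (unchanged)
CL_new/CL_old = 0.133 + 0.05 = 0.183.
AUC ∝ 1/CL, so new value = 71.0 / 0.183 = 3.9 × 10² ng·h/mL.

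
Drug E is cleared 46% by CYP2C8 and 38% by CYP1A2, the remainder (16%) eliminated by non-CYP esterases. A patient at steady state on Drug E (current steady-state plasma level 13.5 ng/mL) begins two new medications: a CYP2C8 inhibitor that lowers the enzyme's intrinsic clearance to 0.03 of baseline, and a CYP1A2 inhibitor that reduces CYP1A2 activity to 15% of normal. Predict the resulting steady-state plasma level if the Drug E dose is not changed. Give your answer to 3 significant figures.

CYP2C8: 0.46 × 0.03 = 0.0138
CYP1A2: 0.38 × 0.15 = 0.057
Other: 0.16 (unchanged)
Relative clearance = 0.0138 + 0.057 + 0.16 = 0.2308.
New steady-state plasma level = 13.5 / 0.2308 = 58.5 ng/mL (concentration scales inversely with clearance).

58.5 ng/mL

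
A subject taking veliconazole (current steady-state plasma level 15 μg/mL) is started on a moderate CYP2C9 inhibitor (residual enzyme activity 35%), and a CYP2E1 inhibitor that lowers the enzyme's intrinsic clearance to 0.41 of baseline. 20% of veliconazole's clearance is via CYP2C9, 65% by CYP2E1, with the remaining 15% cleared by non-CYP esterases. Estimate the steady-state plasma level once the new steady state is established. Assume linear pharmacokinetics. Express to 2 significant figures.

31 μg/mL

CYP2C9: 0.2 × 0.35 = 0.07
CYP2E1: 0.65 × 0.41 = 0.2665
Other: 0.15 (unchanged)
CL_new/CL_old = 0.07 + 0.2665 + 0.15 = 0.4865.
Dividing the baseline by the relative clearance: 15 / 0.4865 = 31 μg/mL.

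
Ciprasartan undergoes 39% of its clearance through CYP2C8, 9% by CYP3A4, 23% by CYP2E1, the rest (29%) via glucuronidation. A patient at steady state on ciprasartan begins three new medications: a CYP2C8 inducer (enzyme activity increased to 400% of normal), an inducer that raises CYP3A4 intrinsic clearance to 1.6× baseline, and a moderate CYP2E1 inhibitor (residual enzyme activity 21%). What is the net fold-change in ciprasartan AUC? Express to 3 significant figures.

The CYP2C8 pathway (39% of clearance) increases to 4× activity: 0.39 × 4 = 1.56.
The CYP3A4 pathway (9% of clearance) is boosted to 1.6× activity: 0.09 × 1.6 = 0.144.
The CYP2E1 pathway (23% of clearance) is reduced to 0.21× activity: 0.23 × 0.21 = 0.0483.
The remaining 29% of clearance is unaffected.
CL_new/CL_old = 1.56 + 0.144 + 0.0483 + 0.29 = 2.0423.
Net AUC ratio = 1 / 2.0423 = 0.490.

0.490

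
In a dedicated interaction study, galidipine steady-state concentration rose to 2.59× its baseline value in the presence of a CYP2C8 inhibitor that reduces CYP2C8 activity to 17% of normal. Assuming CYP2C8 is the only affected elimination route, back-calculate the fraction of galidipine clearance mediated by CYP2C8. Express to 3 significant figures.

0.740

Let fm be the CYP2C8 fraction. New clearance relative to baseline = fm × 0.17 + (1 − fm).
Steady-state concentration ratio = 1 / (new CL fraction), so new CL fraction = 1 / 2.59 = 0.3861.
fm × 0.17 + 1 − fm = 0.3861  ⇒  fm × (0.17 − 1) = −0.6139  ⇒  fm = 0.740.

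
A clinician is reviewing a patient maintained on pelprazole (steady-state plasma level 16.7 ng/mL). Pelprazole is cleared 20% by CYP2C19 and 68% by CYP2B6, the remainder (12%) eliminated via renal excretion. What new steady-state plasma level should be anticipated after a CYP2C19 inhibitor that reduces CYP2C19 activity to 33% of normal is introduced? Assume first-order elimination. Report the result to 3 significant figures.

The CYP2C19 pathway (20% of clearance) drops to 0.33× activity: 0.2 × 0.33 = 0.066.
CYP2B6 (68%) and the residual 12% are unaffected.
CL_new/CL_old = 0.066 + 0.68 + 0.12 = 0.866.
With dosing unchanged, steady-state plasma level scales as 1/CL: 16.7 / 0.866 = 19.3 ng/mL.

19.3 ng/mL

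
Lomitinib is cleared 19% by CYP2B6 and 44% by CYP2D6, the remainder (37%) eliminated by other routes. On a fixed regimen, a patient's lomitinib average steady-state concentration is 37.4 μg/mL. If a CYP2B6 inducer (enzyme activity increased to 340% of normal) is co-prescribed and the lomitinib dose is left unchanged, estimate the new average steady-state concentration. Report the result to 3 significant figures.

The CYP2B6 pathway (19% of clearance) increases to 3.4× activity: 0.19 × 3.4 = 0.646.
CYP2D6 (44%) and the residual 37% are unaffected.
Relative clearance = 0.646 + 0.44 + 0.37 = 1.456.
Average steady-state concentration ∝ 1/CL, so new value = 37.4 / 1.456 = 25.7 μg/mL.

25.7 μg/mL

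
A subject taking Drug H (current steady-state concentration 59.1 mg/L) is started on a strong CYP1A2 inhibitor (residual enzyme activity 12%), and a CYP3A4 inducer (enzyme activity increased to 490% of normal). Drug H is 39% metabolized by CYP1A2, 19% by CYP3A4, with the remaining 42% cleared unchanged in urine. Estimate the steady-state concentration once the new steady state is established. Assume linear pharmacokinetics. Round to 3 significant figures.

42.3 mg/L

CYP1A2: 0.39 × 0.12 = 0.0468
CYP3A4: 0.19 × 4.9 = 0.931
Other: 0.42 (unchanged)
CL_new/CL_old = 0.0468 + 0.931 + 0.42 = 1.3978.
Steady-state concentration ∝ 1/CL: new value = 59.1 / 1.3978 = 42.3 mg/L.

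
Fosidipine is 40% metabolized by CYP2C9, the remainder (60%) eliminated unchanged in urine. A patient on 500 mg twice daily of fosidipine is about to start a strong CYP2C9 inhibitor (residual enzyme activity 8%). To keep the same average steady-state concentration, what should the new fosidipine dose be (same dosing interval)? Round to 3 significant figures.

316 mg

The CYP2C9 pathway (40% of clearance) is reduced to 0.08× activity: 0.4 × 0.08 = 0.032.
The remaining 60% of clearance is unaffected.
Relative clearance = 0.032 + 0.6 = 0.632.
Css,avg = (dose rate)/CL, so holding Css fixed requires dose ∝ CL: 500 × 0.632 = 316 mg.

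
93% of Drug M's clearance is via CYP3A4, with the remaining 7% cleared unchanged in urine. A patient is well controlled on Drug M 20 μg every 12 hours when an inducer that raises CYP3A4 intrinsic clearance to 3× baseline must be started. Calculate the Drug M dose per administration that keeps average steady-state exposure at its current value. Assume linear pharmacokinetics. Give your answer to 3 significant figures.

The CYP3A4 pathway (93% of clearance) is boosted to 3× activity: 0.93 × 3 = 2.79.
Non-CYP routes (7%) are unchanged.
New clearance relative to baseline: 2.79 + 0.07 = 2.86.
Exposure is unchanged when dose changes in proportion to clearance. New dose = 20 μg × 2.86 = 57.2 μg.

57.2 μg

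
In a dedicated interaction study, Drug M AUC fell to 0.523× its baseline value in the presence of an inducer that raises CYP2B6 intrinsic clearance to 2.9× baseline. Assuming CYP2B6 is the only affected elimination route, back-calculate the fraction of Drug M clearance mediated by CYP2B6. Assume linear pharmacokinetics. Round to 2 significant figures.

Let x = fm,CYP2B6. Because AUC ∝ 1/CL, relative clearance rose to 1/0.523 = 1.912.
Only the CYP2B6 route changed, so 1.912 = x·2.9 + (1 − x), giving x = 0.48.

0.48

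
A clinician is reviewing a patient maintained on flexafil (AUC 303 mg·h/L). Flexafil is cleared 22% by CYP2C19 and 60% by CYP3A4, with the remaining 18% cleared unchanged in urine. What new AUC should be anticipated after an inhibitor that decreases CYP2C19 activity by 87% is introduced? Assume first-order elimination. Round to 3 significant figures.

The CYP2C19 pathway (22% of clearance) drops to 0.13× activity: 0.22 × 0.13 = 0.0286.
CYP3A4 (60%) and the residual 18% are unaffected.
CL_new/CL_old = 0.0286 + 0.6 + 0.18 = 0.8086.
New AUC = baseline ÷ relative clearance = 303 / 0.8086 = 375 mg·h/L.

375 mg·h/L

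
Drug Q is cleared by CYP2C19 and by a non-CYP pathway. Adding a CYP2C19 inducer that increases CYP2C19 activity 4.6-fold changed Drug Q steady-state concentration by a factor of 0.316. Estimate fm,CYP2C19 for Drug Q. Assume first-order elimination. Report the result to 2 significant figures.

0.60

CL'/CL = 1 / 0.316 = 3.165
4.6·fm + (1 − fm) = 3.165
fm = (3.165 − 1) / (4.6 − 1) = 0.60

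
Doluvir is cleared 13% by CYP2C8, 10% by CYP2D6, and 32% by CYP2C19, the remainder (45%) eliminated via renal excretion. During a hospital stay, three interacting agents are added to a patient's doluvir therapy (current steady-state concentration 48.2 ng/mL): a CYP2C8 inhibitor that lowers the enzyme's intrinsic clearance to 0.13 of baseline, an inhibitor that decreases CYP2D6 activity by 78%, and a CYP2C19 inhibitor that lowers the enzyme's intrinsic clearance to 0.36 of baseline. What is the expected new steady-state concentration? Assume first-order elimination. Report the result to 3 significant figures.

79.8 ng/mL

CYP2C8: 0.13 × 0.13 = 0.0169
CYP2D6: 0.1 × 0.22 = 0.022
CYP2C19: 0.32 × 0.36 = 0.1152
Other: 0.45 (unchanged)
New clearance relative to baseline: 0.0169 + 0.022 + 0.1152 + 0.45 = 0.6041.
Steady-state concentration ∝ 1/CL: new value = 48.2 / 0.6041 = 79.8 ng/mL.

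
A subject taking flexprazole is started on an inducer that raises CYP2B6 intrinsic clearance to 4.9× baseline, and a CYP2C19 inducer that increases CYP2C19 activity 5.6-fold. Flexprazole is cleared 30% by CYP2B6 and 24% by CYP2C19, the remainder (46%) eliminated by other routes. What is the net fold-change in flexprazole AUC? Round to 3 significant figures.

CYP2B6: 0.3 × 4.9 = 1.47
CYP2C19: 0.24 × 5.6 = 1.344
Other: 0.46 (unchanged)
Relative clearance = 1.47 + 1.344 + 0.46 = 3.274.
Net AUC ratio = 1 / 3.274 = 0.305.

0.305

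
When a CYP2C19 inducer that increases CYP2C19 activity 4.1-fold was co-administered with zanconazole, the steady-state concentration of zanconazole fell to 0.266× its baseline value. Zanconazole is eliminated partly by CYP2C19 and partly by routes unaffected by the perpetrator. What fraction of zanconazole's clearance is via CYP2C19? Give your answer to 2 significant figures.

Call the CYP2C19 fraction fm. After the interaction, CL_new/CL_old = fm × 4.1 + (1 − fm).
Steady-state concentration ratio = 1 / (new CL fraction), so new CL fraction = 1 / 0.266 = 3.759.
fm × 4.1 + 1 − fm = 3.759  ⇒  fm × (4.1 − 1) = 2.759  ⇒  fm = 0.89.

0.89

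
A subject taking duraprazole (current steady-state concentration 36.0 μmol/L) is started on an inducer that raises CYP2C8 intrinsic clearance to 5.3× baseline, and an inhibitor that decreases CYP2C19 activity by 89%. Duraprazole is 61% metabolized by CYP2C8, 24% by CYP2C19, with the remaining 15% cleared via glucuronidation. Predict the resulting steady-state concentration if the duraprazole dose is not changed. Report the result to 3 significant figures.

CYP2C8: 0.61 × 5.3 = 3.233
CYP2C19: 0.24 × 0.11 = 0.0264
Other: 0.15 (unchanged)
New clearance relative to baseline: 3.233 + 0.0264 + 0.15 = 3.4094.
Steady-state concentration ∝ 1/CL: new value = 36.0 / 3.4094 = 10.6 μmol/L.

10.6 μmol/L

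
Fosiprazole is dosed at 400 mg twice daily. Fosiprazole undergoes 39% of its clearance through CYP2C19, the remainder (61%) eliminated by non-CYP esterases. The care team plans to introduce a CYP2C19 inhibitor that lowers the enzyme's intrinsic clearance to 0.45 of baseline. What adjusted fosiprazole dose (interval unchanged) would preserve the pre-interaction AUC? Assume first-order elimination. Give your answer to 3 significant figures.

The CYP2C19 pathway (39% of clearance) falls to 0.45× activity: 0.39 × 0.45 = 0.1755.
Non-CYP routes (61%) are unchanged.
CL_new/CL_old = 0.1755 + 0.61 = 0.7855.
Exposure is unchanged when dose changes in proportion to clearance. New dose = 400 mg × 0.7855 = 314 mg.

314 mg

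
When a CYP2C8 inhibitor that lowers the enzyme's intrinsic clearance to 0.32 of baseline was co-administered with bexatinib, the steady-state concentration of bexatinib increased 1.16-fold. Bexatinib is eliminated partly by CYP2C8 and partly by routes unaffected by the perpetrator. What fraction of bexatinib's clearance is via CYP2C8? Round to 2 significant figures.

0.20

CL'/CL = 1 / 1.16 = 0.8621
0.32·fm + (1 − fm) = 0.8621
fm = (0.8621 − 1) / (0.32 − 1) = 0.20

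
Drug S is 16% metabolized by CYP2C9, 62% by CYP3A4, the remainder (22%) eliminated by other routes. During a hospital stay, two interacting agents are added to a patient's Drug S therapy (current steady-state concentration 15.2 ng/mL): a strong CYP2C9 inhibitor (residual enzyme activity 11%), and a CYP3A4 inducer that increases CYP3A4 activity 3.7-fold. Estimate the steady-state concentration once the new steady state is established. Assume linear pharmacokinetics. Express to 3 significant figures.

CYP2C9: 0.16 × 0.11 = 0.0176
CYP3A4: 0.62 × 3.7 = 2.294
Other: 0.22 (unchanged)
Relative clearance = 0.0176 + 2.294 + 0.22 = 2.5316.
New steady-state concentration = 15.2 / 2.5316 = 6.00 ng/mL (concentration scales inversely with clearance).

6.00 ng/mL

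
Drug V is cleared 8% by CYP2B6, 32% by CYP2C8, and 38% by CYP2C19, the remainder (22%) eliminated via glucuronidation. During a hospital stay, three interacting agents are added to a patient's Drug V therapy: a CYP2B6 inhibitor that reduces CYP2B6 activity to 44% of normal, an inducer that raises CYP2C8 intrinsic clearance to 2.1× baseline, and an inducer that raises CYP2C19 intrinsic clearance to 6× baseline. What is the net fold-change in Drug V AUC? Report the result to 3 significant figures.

0.312

CYP2B6: 0.08 × 0.44 = 0.0352
CYP2C8: 0.32 × 2.1 = 0.672
CYP2C19: 0.38 × 6 = 2.28
Other: 0.22 (unchanged)
CL_new/CL_old = 0.0352 + 0.672 + 2.28 + 0.22 = 3.2072.
AUC ∝ 1/CL: fold-change = 1 / 3.2072 = 0.312.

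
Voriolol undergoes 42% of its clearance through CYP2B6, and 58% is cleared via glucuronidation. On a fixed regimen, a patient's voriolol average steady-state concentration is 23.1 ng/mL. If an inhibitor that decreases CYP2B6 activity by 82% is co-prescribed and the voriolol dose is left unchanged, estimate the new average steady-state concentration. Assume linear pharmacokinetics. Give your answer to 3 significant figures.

35.2 ng/mL

The CYP2B6 pathway (42% of clearance) drops to 0.18× activity: 0.42 × 0.18 = 0.0756.
Non-CYP routes (58%) are unchanged.
New clearance relative to baseline: 0.0756 + 0.58 = 0.6556.
New average steady-state concentration = baseline ÷ relative clearance = 23.1 / 0.6556 = 35.2 ng/mL.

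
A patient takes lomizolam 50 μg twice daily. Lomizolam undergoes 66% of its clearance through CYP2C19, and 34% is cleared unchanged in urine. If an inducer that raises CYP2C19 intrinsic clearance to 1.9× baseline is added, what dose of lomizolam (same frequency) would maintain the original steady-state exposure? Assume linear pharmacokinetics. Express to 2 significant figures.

The CYP2C19 pathway (66% of clearance) is boosted to 1.9× activity: 0.66 × 1.9 = 1.254.
Non-CYP routes (34%) are unchanged.
CL_new/CL_old = 1.254 + 0.34 = 1.594.
Css,avg = (dose rate)/CL, so holding Css fixed requires dose ∝ CL: 50 × 1.594 = 80 μg.

80 μg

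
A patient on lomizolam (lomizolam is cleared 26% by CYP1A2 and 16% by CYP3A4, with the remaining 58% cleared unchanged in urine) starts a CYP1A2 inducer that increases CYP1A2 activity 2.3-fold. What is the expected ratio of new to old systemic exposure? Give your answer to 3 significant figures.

CYP1A2: 0.26 × 2.3 = 0.598
CYP3A4: 0.16 (unchanged)
Other: 0.58 (unchanged)
Relative clearance = 0.598 + 0.16 + 0.58 = 1.338.
Since systemic exposure ∝ 1/CL, the ratio is 1 / 1.338 = 0.747.

0.747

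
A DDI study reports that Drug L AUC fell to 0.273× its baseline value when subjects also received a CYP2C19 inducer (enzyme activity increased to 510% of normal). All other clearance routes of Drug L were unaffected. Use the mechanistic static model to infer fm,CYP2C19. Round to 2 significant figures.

0.65

Let fm be the CYP2C19 fraction. New clearance relative to baseline = fm × 5.1 + (1 − fm).
AUC ratio = 1 / (new CL fraction), so new CL fraction = 1 / 0.273 = 3.663.
fm × 5.1 + 1 − fm = 3.663  ⇒  fm × (5.1 − 1) = 2.663  ⇒  fm = 0.65.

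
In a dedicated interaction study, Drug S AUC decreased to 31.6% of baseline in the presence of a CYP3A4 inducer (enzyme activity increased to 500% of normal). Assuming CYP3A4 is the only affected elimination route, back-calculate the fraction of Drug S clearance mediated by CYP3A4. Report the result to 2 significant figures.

0.54

CL'/CL = 1 / 0.316 = 3.165
5·fm + (1 − fm) = 3.165
fm = (3.165 − 1) / (5 − 1) = 0.54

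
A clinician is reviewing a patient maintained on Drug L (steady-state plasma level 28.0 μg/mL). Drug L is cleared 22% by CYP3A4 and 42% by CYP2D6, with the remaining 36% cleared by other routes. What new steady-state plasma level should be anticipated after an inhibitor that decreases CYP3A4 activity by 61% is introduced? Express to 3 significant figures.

32.3 μg/mL

The CYP3A4 pathway (22% of clearance) is reduced to 0.39× activity: 0.22 × 0.39 = 0.0858.
CYP2D6 (42%) and the residual 36% are unaffected.
New clearance relative to baseline: 0.0858 + 0.42 + 0.36 = 0.8658.
Steady-state plasma level ∝ 1/CL, so new value = 28.0 / 0.8658 = 32.3 μg/mL.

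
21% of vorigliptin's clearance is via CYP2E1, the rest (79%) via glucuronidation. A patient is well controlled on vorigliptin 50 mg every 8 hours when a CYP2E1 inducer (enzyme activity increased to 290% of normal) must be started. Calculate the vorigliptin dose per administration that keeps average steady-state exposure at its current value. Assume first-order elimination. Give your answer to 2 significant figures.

The CYP2E1 pathway (21% of clearance) is boosted to 2.9× activity: 0.21 × 2.9 = 0.609.
Non-CYP routes (79%) are unchanged.
Relative clearance = 0.609 + 0.79 = 1.399.
Exposure is unchanged when dose changes in proportion to clearance. New dose = 50 mg × 1.399 = 70 mg.

70 mg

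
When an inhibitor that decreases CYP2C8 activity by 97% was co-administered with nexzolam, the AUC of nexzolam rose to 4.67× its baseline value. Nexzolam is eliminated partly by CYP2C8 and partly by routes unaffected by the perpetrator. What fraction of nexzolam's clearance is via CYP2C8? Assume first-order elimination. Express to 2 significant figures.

0.81

Let x = fm,CYP2C8. Because AUC ∝ 1/CL, relative clearance fell to 1/4.67 = 0.2141.
Only the CYP2C8 route changed, so 0.2141 = x·0.03 + (1 − x), giving x = 0.81.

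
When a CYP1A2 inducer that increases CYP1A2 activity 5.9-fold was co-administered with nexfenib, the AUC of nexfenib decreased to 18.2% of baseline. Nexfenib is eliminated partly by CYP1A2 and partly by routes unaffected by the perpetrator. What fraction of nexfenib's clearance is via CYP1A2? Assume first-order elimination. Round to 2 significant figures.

0.92

Write x for the fraction cleared via CYP1A2. The observed AUC change means clearance rose to 1/0.182 = 5.495 of baseline.
Setting x·5.9 + (1 − x) = 5.495 and solving: x = (5.495 − 1)/(5.9 − 1) = 0.92.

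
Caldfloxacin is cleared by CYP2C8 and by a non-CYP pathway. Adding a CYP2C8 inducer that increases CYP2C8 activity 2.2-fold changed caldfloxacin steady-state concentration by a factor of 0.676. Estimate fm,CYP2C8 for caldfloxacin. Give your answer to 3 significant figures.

0.399

CL'/CL = 1 / 0.676 = 1.479
2.2·fm + (1 − fm) = 1.479
fm = (1.479 − 1) / (2.2 − 1) = 0.399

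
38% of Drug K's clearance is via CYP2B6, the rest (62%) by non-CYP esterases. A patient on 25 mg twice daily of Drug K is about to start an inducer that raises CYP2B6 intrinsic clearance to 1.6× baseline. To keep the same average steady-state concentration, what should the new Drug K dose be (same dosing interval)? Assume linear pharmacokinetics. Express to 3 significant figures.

30.7 mg

The CYP2B6 pathway (38% of clearance) rises to 1.6× activity: 0.38 × 1.6 = 0.608.
Non-CYP routes (62%) are unchanged.
Relative clearance = 0.608 + 0.62 = 1.228.
Exposure is unchanged when dose changes in proportion to clearance. New dose = 25 mg × 1.228 = 30.7 mg.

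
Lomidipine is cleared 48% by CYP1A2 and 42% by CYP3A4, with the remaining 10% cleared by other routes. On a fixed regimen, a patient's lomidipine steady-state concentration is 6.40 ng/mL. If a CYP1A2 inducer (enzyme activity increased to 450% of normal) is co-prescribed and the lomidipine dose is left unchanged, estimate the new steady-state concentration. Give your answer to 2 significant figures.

CYP1A2: 0.48 × 4.5 = 2.16
CYP3A4: 0.42 (unchanged)
Other: 0.1 (unchanged)
CL_new/CL_old = 2.16 + 0.42 + 0.1 = 2.68.
Steady-state concentration ∝ 1/CL, so new value = 6.40 / 2.68 = 2.4 ng/mL.

2.4 ng/mL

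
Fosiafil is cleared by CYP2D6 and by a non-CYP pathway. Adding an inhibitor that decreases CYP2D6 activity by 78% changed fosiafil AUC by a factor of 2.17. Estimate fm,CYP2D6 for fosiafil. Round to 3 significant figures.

Let x = fm,CYP2D6. Because AUC ∝ 1/CL, relative clearance fell to 1/2.17 = 0.4608.
Only the CYP2D6 route changed, so 0.4608 = x·0.22 + (1 − x), giving x = 0.691.

0.691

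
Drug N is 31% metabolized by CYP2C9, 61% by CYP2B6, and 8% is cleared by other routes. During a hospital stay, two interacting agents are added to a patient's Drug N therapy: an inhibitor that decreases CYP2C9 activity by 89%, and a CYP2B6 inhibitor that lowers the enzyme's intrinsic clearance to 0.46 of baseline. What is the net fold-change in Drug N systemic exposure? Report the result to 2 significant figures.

2.5

The CYP2C9 pathway (31% of clearance) is reduced to 0.11× activity: 0.31 × 0.11 = 0.0341.
The CYP2B6 pathway (61% of clearance) drops to 0.46× activity: 0.61 × 0.46 = 0.2806.
The remaining 8% of clearance is unaffected.
New clearance relative to baseline: 0.0341 + 0.2806 + 0.08 = 0.3947.
Because systemic exposure varies inversely with clearance, the combined effect is 1 / 0.3947 = 2.5.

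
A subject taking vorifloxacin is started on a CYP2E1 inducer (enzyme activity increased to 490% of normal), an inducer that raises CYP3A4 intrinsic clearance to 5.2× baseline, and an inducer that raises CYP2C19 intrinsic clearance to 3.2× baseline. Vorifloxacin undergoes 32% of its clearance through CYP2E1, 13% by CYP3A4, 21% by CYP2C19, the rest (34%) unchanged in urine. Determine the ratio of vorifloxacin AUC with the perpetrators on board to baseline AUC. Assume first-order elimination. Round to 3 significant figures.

The CYP2E1 pathway (32% of clearance) increases to 4.9× activity: 0.32 × 4.9 = 1.568.
The CYP3A4 pathway (13% of clearance) is boosted to 5.2× activity: 0.13 × 5.2 = 0.676.
The CYP2C19 pathway (21% of clearance) increases to 3.2× activity: 0.21 × 3.2 = 0.672.
The remaining 34% of clearance is unaffected.
New clearance relative to baseline: 1.568 + 0.676 + 0.672 + 0.34 = 3.256.
Because AUC varies inversely with clearance, the combined effect is 1 / 3.256 = 0.307.

0.307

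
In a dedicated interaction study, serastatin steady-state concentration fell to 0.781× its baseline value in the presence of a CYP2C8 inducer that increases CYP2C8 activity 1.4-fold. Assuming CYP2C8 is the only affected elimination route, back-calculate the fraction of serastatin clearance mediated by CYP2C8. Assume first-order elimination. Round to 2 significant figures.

0.70

Let x = fm,CYP2C8. Because steady-state concentration ∝ 1/CL, relative clearance rose to 1/0.781 = 1.28.
Setting x·1.4 + (1 − x) = 1.28 and solving: x = (1.28 − 1)/(1.4 − 1) = 0.70.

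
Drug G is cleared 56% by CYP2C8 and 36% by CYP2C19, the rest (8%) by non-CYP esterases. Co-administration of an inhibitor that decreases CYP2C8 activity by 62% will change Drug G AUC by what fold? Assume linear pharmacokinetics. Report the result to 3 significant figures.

1.53

The CYP2C8 pathway (56% of clearance) drops to 0.38× activity: 0.56 × 0.38 = 0.2128.
CYP2C19 (36%) and the residual 8% are unaffected.
New clearance relative to baseline: 0.2128 + 0.36 + 0.08 = 0.6528.
AUC ratio = CL_old/CL_new = 1 / 0.6528 = 1.53.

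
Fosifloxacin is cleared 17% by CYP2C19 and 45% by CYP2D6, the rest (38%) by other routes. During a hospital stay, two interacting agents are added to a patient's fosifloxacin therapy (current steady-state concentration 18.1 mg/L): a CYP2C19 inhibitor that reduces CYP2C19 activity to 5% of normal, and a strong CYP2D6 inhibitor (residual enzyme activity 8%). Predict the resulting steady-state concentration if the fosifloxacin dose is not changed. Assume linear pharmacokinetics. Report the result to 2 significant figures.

43 mg/L

The CYP2C19 pathway (17% of clearance) is reduced to 0.05× activity: 0.17 × 0.05 = 0.0085.
The CYP2D6 pathway (45% of clearance) drops to 0.08× activity: 0.45 × 0.08 = 0.036.
Non-CYP routes (38%) are unchanged.
New clearance relative to baseline: 0.0085 + 0.036 + 0.38 = 0.4245.
Steady-state concentration ∝ 1/CL: new value = 18.1 / 0.4245 = 43 mg/L.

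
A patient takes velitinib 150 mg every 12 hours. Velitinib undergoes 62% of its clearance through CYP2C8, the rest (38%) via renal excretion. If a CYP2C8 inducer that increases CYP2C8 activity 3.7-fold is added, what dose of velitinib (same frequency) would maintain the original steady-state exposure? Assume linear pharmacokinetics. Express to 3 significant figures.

401 mg

CYP2C8: 0.62 × 3.7 = 2.294
Other: 0.38 (unchanged)
Relative clearance = 2.294 + 0.38 = 2.674.
To maintain the same steady-state level, dose must scale with clearance: new dose = 150 × 2.674 = 401 mg.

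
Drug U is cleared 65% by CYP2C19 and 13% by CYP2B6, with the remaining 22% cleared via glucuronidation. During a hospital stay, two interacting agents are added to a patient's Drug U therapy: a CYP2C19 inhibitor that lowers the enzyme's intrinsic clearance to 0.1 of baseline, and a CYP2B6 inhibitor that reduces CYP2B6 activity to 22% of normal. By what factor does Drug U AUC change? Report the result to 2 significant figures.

3.2

The CYP2C19 pathway (65% of clearance) drops to 0.1× activity: 0.65 × 0.1 = 0.065.
The CYP2B6 pathway (13% of clearance) is reduced to 0.22× activity: 0.13 × 0.22 = 0.0286.
Non-CYP routes (22%) are unchanged.
Relative clearance = 0.065 + 0.0286 + 0.22 = 0.3136.
Net AUC ratio = 1 / 0.3136 = 3.2.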